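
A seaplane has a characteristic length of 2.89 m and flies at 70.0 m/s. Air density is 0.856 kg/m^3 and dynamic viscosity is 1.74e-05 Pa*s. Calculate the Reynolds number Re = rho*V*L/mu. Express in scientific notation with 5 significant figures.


Step 1: Numerator = rho * V * L = 0.856 * 70.0 * 2.89 = 173.1688
Step 2: Re = 173.1688 / 1.74e-05
Step 3: Re = 9.9522e+06

9.9522e+06


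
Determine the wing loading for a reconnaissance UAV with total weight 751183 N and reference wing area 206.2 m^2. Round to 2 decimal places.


Step 1: Wing loading = W / S = 751183 / 206.2
Step 2: Wing loading = 3642.98 N/m^2

3642.98


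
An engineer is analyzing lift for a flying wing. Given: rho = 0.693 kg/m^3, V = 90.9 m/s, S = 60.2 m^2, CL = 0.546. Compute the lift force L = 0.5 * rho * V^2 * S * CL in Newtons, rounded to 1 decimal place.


Step 1: Calculate dynamic pressure q = 0.5 * 0.693 * 90.9^2 = 0.5 * 0.693 * 8262.81 = 2863.0637 Pa
Step 2: Multiply by wing area and lift coefficient: L = 2863.0637 * 60.2 * 0.546
Step 3: L = 172356.4326 * 0.546 = 94106.6 N

94106.6


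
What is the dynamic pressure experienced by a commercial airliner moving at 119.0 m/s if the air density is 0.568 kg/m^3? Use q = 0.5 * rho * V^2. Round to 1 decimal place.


Step 1: V^2 = 119.0^2 = 14161.0
Step 2: q = 0.5 * 0.568 * 14161.0
Step 3: q = 4021.7 Pa

4021.7


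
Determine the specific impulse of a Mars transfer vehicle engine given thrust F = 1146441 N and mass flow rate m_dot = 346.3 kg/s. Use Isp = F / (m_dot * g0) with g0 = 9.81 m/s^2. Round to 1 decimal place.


Step 1: m_dot * g0 = 346.3 * 9.81 = 3397.2
Step 2: Isp = 1146441 / 3397.2 = 337.5 s

337.5


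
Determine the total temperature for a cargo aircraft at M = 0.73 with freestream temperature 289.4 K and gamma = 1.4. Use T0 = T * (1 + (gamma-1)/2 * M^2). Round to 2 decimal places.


Step 1: (gamma-1)/2 = 0.2
Step 2: M^2 = 0.5329
Step 3: 1 + 0.2 * 0.5329 = 1.10658
Step 4: T0 = 289.4 * 1.10658 = 320.24 K

320.24


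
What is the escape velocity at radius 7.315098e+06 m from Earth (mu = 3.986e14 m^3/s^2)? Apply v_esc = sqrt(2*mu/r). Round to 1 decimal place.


Step 1: 2*mu/r = 2 * 3.986e14 / 7.315098e+06 = 108980084.7507
Step 2: v_esc = sqrt(108980084.7507) = 10439.4 m/s

10439.4


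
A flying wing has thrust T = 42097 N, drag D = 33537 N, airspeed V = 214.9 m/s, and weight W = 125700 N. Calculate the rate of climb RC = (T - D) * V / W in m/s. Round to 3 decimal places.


Step 1: Excess thrust = T - D = 42097 - 33537 = 8560 N
Step 2: Excess power = 8560 * 214.9 = 1839544.0 W
Step 3: RC = 1839544.0 / 125700 = 14.634 m/s

14.634


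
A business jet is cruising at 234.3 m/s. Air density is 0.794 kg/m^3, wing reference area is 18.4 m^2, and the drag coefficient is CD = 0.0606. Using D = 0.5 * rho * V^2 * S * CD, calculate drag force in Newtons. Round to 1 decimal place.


Step 1: Dynamic pressure q = 0.5 * 0.794 * 234.3^2 = 21793.9065 Pa
Step 2: Drag D = q * S * CD = 21793.9065 * 18.4 * 0.0606
Step 3: D = 24301.1 N

24301.1


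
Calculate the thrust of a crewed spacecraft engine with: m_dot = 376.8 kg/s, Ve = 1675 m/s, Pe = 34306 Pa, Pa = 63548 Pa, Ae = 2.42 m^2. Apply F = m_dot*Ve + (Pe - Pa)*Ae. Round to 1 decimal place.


Step 1: Momentum thrust = m_dot * Ve = 376.8 * 1675 = 631140.0 N
Step 2: Pressure thrust = (Pe - Pa) * Ae = (34306 - 63548) * 2.42 = -70765.64 N
Step 3: Total thrust F = 631140.0 + -70765.64 = 560374.4 N

560374.4


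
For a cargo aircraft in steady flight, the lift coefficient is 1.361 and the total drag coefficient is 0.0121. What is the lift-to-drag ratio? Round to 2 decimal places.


Step 1: L/D = CL / CD = 1.361 / 0.0121
Step 2: L/D = 112.48

112.48


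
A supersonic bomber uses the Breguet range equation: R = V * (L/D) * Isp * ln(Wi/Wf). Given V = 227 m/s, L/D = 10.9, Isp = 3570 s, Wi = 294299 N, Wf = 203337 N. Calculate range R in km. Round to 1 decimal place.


Step 1: Coefficient = V * (L/D) * Isp = 227 * 10.9 * 3570 = 8833251.0 m
Step 2: Wi/Wf = 294299 / 203337 = 1.447346
Step 3: ln(1.447346) = 0.369732
Step 4: R = 8833251.0 * 0.369732 = 3265931.6 m = 3265.9 km

3265.9


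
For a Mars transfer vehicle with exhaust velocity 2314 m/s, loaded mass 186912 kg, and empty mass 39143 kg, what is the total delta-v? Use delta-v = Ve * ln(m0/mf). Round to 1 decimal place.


Step 1: Mass ratio m0/mf = 186912 / 39143 = 4.775107
Step 2: ln(4.775107) = 1.563416
Step 3: delta-v = 2314 * 1.563416 = 3617.7 m/s

3617.7


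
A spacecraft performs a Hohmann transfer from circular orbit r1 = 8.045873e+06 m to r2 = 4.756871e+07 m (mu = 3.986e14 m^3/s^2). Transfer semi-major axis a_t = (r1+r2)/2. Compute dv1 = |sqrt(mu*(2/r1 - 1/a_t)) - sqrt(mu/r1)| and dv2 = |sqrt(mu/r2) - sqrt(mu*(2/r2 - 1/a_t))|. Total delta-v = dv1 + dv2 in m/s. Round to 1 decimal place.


Step 1: Transfer semi-major axis a_t = (8.045873e+06 + 4.756871e+07) / 2 = 2.780729e+07 m
Step 2: v1 (circular at r1) = sqrt(mu/r1) = 7038.53 m/s
Step 3: v_t1 = sqrt(mu*(2/r1 - 1/a_t)) = 9205.84 m/s
Step 4: dv1 = |9205.84 - 7038.53| = 2167.31 m/s
Step 5: v2 (circular at r2) = 2894.73 m/s, v_t2 = 1557.1 m/s
Step 6: dv2 = |2894.73 - 1557.1| = 1337.63 m/s
Step 7: Total delta-v = 2167.31 + 1337.63 = 3504.9 m/s

3504.9


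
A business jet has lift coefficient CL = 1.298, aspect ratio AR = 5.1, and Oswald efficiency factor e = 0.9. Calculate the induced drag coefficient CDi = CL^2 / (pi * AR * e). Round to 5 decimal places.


Step 1: CL^2 = 1.298^2 = 1.684804
Step 2: pi * AR * e = 3.14159 * 5.1 * 0.9 = 14.41991
Step 3: CDi = 1.684804 / 14.41991 = 0.11684

0.11684


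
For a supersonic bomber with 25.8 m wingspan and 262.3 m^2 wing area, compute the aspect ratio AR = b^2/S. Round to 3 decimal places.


Step 1: b^2 = 25.8^2 = 665.64
Step 2: AR = 665.64 / 262.3 = 2.538

2.538


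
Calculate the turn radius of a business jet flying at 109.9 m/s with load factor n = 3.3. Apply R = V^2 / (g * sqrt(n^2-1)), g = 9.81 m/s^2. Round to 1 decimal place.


Step 1: V^2 = 109.9^2 = 12078.01
Step 2: n^2 - 1 = 3.3^2 - 1 = 9.89
Step 3: sqrt(9.89) = 3.144837
Step 4: R = 12078.01 / (9.81 * 3.144837) = 391.5 m

391.5


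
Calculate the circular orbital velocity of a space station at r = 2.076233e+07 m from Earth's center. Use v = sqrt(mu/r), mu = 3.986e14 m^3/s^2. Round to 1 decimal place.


Step 1: mu / r = 3.986e14 / 2.076233e+07 = 19198230.6417
Step 2: v = sqrt(19198230.6417) = 4381.6 m/s

4381.6


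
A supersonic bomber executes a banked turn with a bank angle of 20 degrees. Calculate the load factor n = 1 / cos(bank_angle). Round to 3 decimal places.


Step 1: Convert 20 degrees to radians = 0.349066
Step 2: cos(20 deg) = 0.939693
Step 3: n = 1 / 0.939693 = 1.064

1.064


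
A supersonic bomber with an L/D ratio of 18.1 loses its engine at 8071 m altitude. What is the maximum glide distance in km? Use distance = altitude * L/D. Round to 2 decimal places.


Step 1: Glide distance = altitude * L/D = 8071 * 18.1 = 146085.1 m
Step 2: Convert to km: 146085.1 / 1000 = 146.09 km

146.09


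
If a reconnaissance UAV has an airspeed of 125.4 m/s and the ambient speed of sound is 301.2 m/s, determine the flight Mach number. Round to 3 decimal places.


Step 1: M = V / a = 125.4 / 301.2
Step 2: M = 0.416

0.416


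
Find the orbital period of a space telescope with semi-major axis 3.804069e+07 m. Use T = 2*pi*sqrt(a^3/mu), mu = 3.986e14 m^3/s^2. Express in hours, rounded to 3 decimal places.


Step 1: a^3 / mu = 5.504846e+22 / 3.986e14 = 1.381045e+08
Step 2: sqrt(1.381045e+08) = 11751.7875 s
Step 3: T = 2*pi * 11751.7875 = 73838.66 s
Step 4: T in hours = 73838.66 / 3600 = 20.511 hours

20.511


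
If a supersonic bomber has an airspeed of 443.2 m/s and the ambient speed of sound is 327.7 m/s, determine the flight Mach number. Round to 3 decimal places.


Step 1: M = V / a = 443.2 / 327.7
Step 2: M = 1.352

1.352


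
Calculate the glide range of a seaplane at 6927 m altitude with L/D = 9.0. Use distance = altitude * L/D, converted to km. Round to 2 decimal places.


Step 1: Glide distance = altitude * L/D = 6927 * 9.0 = 62343.0 m
Step 2: Convert to km: 62343.0 / 1000 = 62.34 km

62.34


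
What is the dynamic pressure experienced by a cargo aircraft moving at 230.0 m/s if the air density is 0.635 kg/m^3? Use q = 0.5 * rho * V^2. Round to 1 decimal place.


Step 1: V^2 = 230.0^2 = 52900.0
Step 2: q = 0.5 * 0.635 * 52900.0
Step 3: q = 16795.8 Pa

16795.8


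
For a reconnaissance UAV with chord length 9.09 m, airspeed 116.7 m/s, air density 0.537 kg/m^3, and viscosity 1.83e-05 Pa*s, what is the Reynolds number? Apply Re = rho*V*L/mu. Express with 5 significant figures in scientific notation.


Step 1: Numerator = rho * V * L = 0.537 * 116.7 * 9.09 = 569.651211
Step 2: Re = 569.651211 / 1.83e-05
Step 3: Re = 3.1128e+07

3.1128e+07


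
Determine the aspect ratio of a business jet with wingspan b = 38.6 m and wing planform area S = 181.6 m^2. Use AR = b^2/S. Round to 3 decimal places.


Step 1: b^2 = 38.6^2 = 1489.96
Step 2: AR = 1489.96 / 181.6 = 8.205

8.205


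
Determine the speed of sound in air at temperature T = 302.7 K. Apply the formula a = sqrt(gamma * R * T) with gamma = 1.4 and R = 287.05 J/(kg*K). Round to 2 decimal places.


Step 1: gamma * R * T = 1.4 * 287.05 * 302.7 = 121646.049
Step 2: a = sqrt(121646.049) = 348.78 m/s

348.78


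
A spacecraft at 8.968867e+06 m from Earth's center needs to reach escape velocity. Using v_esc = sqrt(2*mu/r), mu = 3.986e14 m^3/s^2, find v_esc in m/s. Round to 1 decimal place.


Step 1: 2*mu/r = 2 * 3.986e14 / 8.968867e+06 = 88885251.6154
Step 2: v_esc = sqrt(88885251.6154) = 9427.9 m/s

9427.9


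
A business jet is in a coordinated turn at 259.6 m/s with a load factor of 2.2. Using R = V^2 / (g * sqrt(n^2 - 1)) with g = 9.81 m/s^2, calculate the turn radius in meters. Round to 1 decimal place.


Step 1: V^2 = 259.6^2 = 67392.16
Step 2: n^2 - 1 = 2.2^2 - 1 = 3.84
Step 3: sqrt(3.84) = 1.959592
Step 4: R = 67392.16 / (9.81 * 1.959592) = 3505.7 m

3505.7


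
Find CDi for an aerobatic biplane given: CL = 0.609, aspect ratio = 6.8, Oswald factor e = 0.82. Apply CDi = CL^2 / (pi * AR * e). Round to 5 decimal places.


Step 1: CL^2 = 0.609^2 = 0.370881
Step 2: pi * AR * e = 3.14159 * 6.8 * 0.82 = 17.517521
Step 3: CDi = 0.370881 / 17.517521 = 0.02117

0.02117


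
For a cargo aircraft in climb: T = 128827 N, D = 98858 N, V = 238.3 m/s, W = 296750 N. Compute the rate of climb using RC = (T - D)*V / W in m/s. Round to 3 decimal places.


Step 1: Excess thrust = T - D = 128827 - 98858 = 29969 N
Step 2: Excess power = 29969 * 238.3 = 7141612.7 W
Step 3: RC = 7141612.7 / 296750 = 24.066 m/s

24.066


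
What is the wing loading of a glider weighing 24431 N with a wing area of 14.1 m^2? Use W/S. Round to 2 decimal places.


Step 1: Wing loading = W / S = 24431 / 14.1
Step 2: Wing loading = 1732.70 N/m^2

1732.70


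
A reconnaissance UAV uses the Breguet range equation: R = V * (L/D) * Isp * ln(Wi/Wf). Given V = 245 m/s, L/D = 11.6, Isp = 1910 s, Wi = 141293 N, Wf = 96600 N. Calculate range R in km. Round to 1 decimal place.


Step 1: Coefficient = V * (L/D) * Isp = 245 * 11.6 * 1910 = 5428220.0 m
Step 2: Wi/Wf = 141293 / 96600 = 1.46266
Step 3: ln(1.46266) = 0.380257
Step 4: R = 5428220.0 * 0.380257 = 2064118.7 m = 2064.1 km

2064.1


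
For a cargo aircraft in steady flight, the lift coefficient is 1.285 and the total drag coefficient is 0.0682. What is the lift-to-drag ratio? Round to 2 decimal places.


Step 1: L/D = CL / CD = 1.285 / 0.0682
Step 2: L/D = 18.84

18.84


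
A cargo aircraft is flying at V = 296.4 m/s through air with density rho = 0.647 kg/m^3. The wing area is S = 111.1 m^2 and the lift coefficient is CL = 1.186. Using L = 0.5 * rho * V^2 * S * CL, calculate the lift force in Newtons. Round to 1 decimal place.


Step 1: Calculate dynamic pressure q = 0.5 * 0.647 * 296.4^2 = 0.5 * 0.647 * 87852.96 = 28420.4326 Pa
Step 2: Multiply by wing area and lift coefficient: L = 28420.4326 * 111.1 * 1.186
Step 3: L = 3157510.0574 * 1.186 = 3744806.9 N

3744806.9


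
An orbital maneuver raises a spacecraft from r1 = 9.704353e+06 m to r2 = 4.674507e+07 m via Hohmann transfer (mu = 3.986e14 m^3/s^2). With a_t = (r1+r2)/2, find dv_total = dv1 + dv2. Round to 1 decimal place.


Step 1: Transfer semi-major axis a_t = (9.704353e+06 + 4.674507e+07) / 2 = 2.822471e+07 m
Step 2: v1 (circular at r1) = sqrt(mu/r1) = 6408.93 m/s
Step 3: v_t1 = sqrt(mu*(2/r1 - 1/a_t)) = 8247.81 m/s
Step 4: dv1 = |8247.81 - 6408.93| = 1838.88 m/s
Step 5: v2 (circular at r2) = 2920.12 m/s, v_t2 = 1712.26 m/s
Step 6: dv2 = |2920.12 - 1712.26| = 1207.86 m/s
Step 7: Total delta-v = 1838.88 + 1207.86 = 3046.7 m/s

3046.7


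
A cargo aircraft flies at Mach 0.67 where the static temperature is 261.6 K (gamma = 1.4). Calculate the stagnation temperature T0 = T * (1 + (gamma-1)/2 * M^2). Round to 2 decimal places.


Step 1: (gamma-1)/2 = 0.2
Step 2: M^2 = 0.4489
Step 3: 1 + 0.2 * 0.4489 = 1.08978
Step 4: T0 = 261.6 * 1.08978 = 285.09 K

285.09


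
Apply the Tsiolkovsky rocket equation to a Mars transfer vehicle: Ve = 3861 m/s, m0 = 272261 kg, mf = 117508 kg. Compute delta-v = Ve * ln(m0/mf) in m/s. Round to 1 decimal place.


Step 1: Mass ratio m0/mf = 272261 / 117508 = 2.316957
Step 2: ln(2.316957) = 0.840255
Step 3: delta-v = 3861 * 0.840255 = 3244.2 m/s

3244.2


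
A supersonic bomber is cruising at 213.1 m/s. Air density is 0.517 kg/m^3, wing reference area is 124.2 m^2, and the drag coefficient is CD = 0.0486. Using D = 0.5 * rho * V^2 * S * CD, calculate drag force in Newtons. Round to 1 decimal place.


Step 1: Dynamic pressure q = 0.5 * 0.517 * 213.1^2 = 11738.9012 Pa
Step 2: Drag D = q * S * CD = 11738.9012 * 124.2 * 0.0486
Step 3: D = 70857.4 N

70857.4


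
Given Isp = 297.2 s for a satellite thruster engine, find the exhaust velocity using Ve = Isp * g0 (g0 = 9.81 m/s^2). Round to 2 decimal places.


Step 1: Ve = Isp * g0 = 297.2 * 9.81
Step 2: Ve = 2915.53 m/s

2915.53


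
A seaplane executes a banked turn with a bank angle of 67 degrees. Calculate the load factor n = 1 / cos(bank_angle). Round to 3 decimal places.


Step 1: Convert 67 degrees to radians = 1.169371
Step 2: cos(67 deg) = 0.390731
Step 3: n = 1 / 0.390731 = 2.559

2.559


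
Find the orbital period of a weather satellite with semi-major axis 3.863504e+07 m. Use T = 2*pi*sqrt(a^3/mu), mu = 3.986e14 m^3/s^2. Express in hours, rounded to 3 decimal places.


Step 1: a^3 / mu = 5.766922e+22 / 3.986e14 = 1.446794e+08
Step 2: sqrt(1.446794e+08) = 12028.2765 s
Step 3: T = 2*pi * 12028.2765 = 75575.89 s
Step 4: T in hours = 75575.89 / 3600 = 20.993 hours

20.993


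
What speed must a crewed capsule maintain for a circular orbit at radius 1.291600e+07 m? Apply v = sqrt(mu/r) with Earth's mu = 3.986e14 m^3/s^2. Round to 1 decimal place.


Step 1: mu / r = 3.986e14 / 1.291600e+07 = 30860947.6618
Step 2: v = sqrt(30860947.6618) = 5555.3 m/s

5555.3


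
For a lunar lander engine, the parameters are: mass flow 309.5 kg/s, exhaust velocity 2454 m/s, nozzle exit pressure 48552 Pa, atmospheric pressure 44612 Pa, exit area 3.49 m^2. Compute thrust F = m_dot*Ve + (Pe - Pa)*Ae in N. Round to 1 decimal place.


Step 1: Momentum thrust = m_dot * Ve = 309.5 * 2454 = 759513.0 N
Step 2: Pressure thrust = (Pe - Pa) * Ae = (48552 - 44612) * 3.49 = 13750.60 N
Step 3: Total thrust F = 759513.0 + 13750.60 = 773263.6 N

773263.6


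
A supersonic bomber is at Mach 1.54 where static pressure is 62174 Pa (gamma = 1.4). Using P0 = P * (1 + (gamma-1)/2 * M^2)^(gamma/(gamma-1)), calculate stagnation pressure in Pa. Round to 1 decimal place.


Step 1: (gamma-1)/2 * M^2 = 0.2 * 2.3716 = 0.47432
Step 2: 1 + 0.47432 = 1.47432
Step 3: Exponent gamma/(gamma-1) = 3.5
Step 4: P0 = 62174 * 1.47432^3.5 = 241924.6 Pa

241924.6


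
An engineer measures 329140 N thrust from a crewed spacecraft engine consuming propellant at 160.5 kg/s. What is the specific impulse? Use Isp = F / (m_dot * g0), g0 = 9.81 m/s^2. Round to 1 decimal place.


Step 1: m_dot * g0 = 160.5 * 9.81 = 1574.51
Step 2: Isp = 329140 / 1574.51 = 209.0 s

209.0


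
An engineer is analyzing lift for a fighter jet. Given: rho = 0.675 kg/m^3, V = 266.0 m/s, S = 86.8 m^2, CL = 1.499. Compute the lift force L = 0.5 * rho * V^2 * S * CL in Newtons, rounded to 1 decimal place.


Step 1: Calculate dynamic pressure q = 0.5 * 0.675 * 266.0^2 = 0.5 * 0.675 * 70756.0 = 23880.15 Pa
Step 2: Multiply by wing area and lift coefficient: L = 23880.15 * 86.8 * 1.499
Step 3: L = 2072797.02 * 1.499 = 3107122.7 N

3107122.7


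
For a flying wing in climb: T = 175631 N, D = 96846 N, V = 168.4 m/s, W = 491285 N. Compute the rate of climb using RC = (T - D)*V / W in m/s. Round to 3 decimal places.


Step 1: Excess thrust = T - D = 175631 - 96846 = 78785 N
Step 2: Excess power = 78785 * 168.4 = 13267394.0 W
Step 3: RC = 13267394.0 / 491285 = 27.005 m/s

27.005


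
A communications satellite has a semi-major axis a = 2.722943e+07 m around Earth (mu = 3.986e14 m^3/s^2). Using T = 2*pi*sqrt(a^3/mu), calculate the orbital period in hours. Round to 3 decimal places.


Step 1: a^3 / mu = 2.018904e+22 / 3.986e14 = 5.064987e+07
Step 2: sqrt(5.064987e+07) = 7116.8724 s
Step 3: T = 2*pi * 7116.8724 = 44716.63 s
Step 4: T in hours = 44716.63 / 3600 = 12.421 hours

12.421


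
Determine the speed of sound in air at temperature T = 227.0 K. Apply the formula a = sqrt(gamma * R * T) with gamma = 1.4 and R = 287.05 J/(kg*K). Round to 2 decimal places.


Step 1: gamma * R * T = 1.4 * 287.05 * 227.0 = 91224.49
Step 2: a = sqrt(91224.49) = 302.03 m/s

302.03


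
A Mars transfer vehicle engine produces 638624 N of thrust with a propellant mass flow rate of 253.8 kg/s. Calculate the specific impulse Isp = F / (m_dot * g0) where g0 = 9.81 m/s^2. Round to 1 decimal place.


Step 1: m_dot * g0 = 253.8 * 9.81 = 2489.78
Step 2: Isp = 638624 / 2489.78 = 256.5 s

256.5


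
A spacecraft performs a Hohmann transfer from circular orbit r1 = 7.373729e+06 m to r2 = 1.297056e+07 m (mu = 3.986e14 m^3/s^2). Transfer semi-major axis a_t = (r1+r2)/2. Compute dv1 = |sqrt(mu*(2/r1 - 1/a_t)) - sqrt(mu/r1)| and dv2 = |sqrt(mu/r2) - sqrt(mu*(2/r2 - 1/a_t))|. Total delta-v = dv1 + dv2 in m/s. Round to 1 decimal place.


Step 1: Transfer semi-major axis a_t = (7.373729e+06 + 1.297056e+07) / 2 = 1.017214e+07 m
Step 2: v1 (circular at r1) = sqrt(mu/r1) = 7352.33 m/s
Step 3: v_t1 = sqrt(mu*(2/r1 - 1/a_t)) = 8302.3 m/s
Step 4: dv1 = |8302.3 - 7352.33| = 949.96 m/s
Step 5: v2 (circular at r2) = 5543.57 m/s, v_t2 = 4719.83 m/s
Step 6: dv2 = |5543.57 - 4719.83| = 823.73 m/s
Step 7: Total delta-v = 949.96 + 823.73 = 1773.7 m/s

1773.7


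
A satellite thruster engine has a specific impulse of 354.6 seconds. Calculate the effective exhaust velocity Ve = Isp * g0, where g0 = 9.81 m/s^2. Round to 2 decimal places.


Step 1: Ve = Isp * g0 = 354.6 * 9.81
Step 2: Ve = 3478.63 m/s

3478.63


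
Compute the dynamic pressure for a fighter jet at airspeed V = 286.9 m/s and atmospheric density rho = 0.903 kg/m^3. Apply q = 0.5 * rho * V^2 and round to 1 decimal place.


Step 1: V^2 = 286.9^2 = 82311.61
Step 2: q = 0.5 * 0.903 * 82311.61
Step 3: q = 37163.7 Pa

37163.7


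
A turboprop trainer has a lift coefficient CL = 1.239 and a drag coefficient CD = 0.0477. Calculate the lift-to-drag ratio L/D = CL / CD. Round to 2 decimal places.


Step 1: L/D = CL / CD = 1.239 / 0.0477
Step 2: L/D = 25.97

25.97


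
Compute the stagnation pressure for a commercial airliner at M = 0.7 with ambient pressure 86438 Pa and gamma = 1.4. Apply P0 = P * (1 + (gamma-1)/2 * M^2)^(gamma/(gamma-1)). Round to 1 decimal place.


Step 1: (gamma-1)/2 * M^2 = 0.2 * 0.49 = 0.098
Step 2: 1 + 0.098 = 1.098
Step 3: Exponent gamma/(gamma-1) = 3.5
Step 4: P0 = 86438 * 1.098^3.5 = 119898.3 Pa

119898.3


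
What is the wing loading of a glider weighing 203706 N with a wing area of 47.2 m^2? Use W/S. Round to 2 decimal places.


Step 1: Wing loading = W / S = 203706 / 47.2
Step 2: Wing loading = 4315.81 N/m^2

4315.81


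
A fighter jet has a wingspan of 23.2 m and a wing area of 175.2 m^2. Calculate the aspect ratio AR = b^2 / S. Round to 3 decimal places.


Step 1: b^2 = 23.2^2 = 538.24
Step 2: AR = 538.24 / 175.2 = 3.072

3.072


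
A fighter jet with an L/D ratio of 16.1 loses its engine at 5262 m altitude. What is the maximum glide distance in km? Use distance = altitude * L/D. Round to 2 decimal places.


Step 1: Glide distance = altitude * L/D = 5262 * 16.1 = 84718.2 m
Step 2: Convert to km: 84718.2 / 1000 = 84.72 km

84.72


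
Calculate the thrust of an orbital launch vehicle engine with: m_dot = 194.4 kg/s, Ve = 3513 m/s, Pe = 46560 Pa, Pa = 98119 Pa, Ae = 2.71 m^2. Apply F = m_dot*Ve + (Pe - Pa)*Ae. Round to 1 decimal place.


Step 1: Momentum thrust = m_dot * Ve = 194.4 * 3513 = 682927.2 N
Step 2: Pressure thrust = (Pe - Pa) * Ae = (46560 - 98119) * 2.71 = -139724.89 N
Step 3: Total thrust F = 682927.2 + -139724.89 = 543202.3 N

543202.3


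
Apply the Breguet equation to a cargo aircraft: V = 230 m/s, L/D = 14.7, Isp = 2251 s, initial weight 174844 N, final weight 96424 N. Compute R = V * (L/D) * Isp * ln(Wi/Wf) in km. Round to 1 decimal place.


Step 1: Coefficient = V * (L/D) * Isp = 230 * 14.7 * 2251 = 7610631.0 m
Step 2: Wi/Wf = 174844 / 96424 = 1.813283
Step 3: ln(1.813283) = 0.595139
Step 4: R = 7610631.0 * 0.595139 = 4529383.4 m = 4529.4 km

4529.4


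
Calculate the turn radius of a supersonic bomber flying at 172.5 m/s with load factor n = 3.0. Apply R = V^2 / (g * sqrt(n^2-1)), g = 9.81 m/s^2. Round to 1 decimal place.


Step 1: V^2 = 172.5^2 = 29756.25
Step 2: n^2 - 1 = 3.0^2 - 1 = 8.0
Step 3: sqrt(8.0) = 2.828427
Step 4: R = 29756.25 / (9.81 * 2.828427) = 1072.4 m

1072.4


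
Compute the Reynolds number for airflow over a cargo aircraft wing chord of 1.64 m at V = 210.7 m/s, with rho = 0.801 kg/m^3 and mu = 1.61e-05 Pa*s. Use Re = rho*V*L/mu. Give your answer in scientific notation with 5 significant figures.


Step 1: Numerator = rho * V * L = 0.801 * 210.7 * 1.64 = 276.783948
Step 2: Re = 276.783948 / 1.61e-05
Step 3: Re = 1.7192e+07

1.7192e+07


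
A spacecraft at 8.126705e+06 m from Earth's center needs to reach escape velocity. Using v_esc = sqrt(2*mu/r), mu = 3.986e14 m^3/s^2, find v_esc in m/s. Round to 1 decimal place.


Step 1: 2*mu/r = 2 * 3.986e14 / 8.126705e+06 = 98096337.9377
Step 2: v_esc = sqrt(98096337.9377) = 9904.4 m/s

9904.4


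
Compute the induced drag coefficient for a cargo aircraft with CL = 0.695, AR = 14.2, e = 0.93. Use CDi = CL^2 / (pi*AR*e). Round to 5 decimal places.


Step 1: CL^2 = 0.695^2 = 0.483025
Step 2: pi * AR * e = 3.14159 * 14.2 * 0.93 = 41.487873
Step 3: CDi = 0.483025 / 41.487873 = 0.01164

0.01164


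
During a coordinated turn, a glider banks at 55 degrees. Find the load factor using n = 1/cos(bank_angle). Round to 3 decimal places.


Step 1: Convert 55 degrees to radians = 0.959931
Step 2: cos(55 deg) = 0.573576
Step 3: n = 1 / 0.573576 = 1.743

1.743


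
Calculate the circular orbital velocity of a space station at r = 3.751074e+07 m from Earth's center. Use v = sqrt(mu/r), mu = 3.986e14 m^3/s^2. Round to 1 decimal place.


Step 1: mu / r = 3.986e14 / 3.751074e+07 = 10626289.9639
Step 2: v = sqrt(10626289.9639) = 3259.8 m/s

3259.8


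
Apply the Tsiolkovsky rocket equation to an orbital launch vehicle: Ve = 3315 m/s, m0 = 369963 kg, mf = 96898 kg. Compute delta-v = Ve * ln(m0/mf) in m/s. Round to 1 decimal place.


Step 1: Mass ratio m0/mf = 369963 / 96898 = 3.818066
Step 2: ln(3.818066) = 1.339744
Step 3: delta-v = 3315 * 1.339744 = 4441.3 m/s

4441.3


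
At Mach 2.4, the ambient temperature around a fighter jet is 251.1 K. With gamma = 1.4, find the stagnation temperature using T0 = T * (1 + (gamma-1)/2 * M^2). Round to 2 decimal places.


Step 1: (gamma-1)/2 = 0.2
Step 2: M^2 = 5.76
Step 3: 1 + 0.2 * 5.76 = 2.152
Step 4: T0 = 251.1 * 2.152 = 540.37 K

540.37


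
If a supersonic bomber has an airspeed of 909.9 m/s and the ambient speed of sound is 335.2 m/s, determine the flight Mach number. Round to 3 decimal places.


Step 1: M = V / a = 909.9 / 335.2
Step 2: M = 2.714

2.714


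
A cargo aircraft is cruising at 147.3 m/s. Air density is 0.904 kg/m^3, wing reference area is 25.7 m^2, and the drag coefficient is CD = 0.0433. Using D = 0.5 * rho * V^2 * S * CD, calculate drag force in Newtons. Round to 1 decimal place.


Step 1: Dynamic pressure q = 0.5 * 0.904 * 147.3^2 = 9807.1751 Pa
Step 2: Drag D = q * S * CD = 9807.1751 * 25.7 * 0.0433
Step 3: D = 10913.5 N

10913.5


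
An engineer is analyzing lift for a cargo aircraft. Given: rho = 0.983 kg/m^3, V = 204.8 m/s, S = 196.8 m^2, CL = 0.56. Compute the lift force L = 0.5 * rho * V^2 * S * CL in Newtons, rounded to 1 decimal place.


Step 1: Calculate dynamic pressure q = 0.5 * 0.983 * 204.8^2 = 0.5 * 0.983 * 41943.04 = 20615.0042 Pa
Step 2: Multiply by wing area and lift coefficient: L = 20615.0042 * 196.8 * 0.56
Step 3: L = 4057032.8187 * 0.56 = 2271938.4 N

2271938.4


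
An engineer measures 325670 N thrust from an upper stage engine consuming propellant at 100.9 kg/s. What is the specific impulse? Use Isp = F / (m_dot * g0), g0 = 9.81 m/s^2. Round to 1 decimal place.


Step 1: m_dot * g0 = 100.9 * 9.81 = 989.83
Step 2: Isp = 325670 / 989.83 = 329.0 s

329.0


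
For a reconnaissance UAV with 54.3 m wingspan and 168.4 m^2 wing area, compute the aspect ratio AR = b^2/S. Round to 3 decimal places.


Step 1: b^2 = 54.3^2 = 2948.49
Step 2: AR = 2948.49 / 168.4 = 17.509

17.509


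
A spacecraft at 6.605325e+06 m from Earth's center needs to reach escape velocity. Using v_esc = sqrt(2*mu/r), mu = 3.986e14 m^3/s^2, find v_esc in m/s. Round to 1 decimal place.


Step 1: 2*mu/r = 2 * 3.986e14 / 6.605325e+06 = 120690503.4953
Step 2: v_esc = sqrt(120690503.4953) = 10985.9 m/s

10985.9


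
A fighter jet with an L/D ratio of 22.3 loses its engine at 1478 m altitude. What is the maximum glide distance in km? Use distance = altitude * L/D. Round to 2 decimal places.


Step 1: Glide distance = altitude * L/D = 1478 * 22.3 = 32959.4 m
Step 2: Convert to km: 32959.4 / 1000 = 32.96 km

32.96


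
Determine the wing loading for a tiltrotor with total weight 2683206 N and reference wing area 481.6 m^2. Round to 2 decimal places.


Step 1: Wing loading = W / S = 2683206 / 481.6
Step 2: Wing loading = 5571.44 N/m^2

5571.44


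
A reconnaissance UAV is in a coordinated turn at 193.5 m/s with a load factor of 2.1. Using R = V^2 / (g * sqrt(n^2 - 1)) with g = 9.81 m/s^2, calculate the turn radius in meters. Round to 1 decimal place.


Step 1: V^2 = 193.5^2 = 37442.25
Step 2: n^2 - 1 = 2.1^2 - 1 = 3.41
Step 3: sqrt(3.41) = 1.846619
Step 4: R = 37442.25 / (9.81 * 1.846619) = 2066.9 m

2066.9


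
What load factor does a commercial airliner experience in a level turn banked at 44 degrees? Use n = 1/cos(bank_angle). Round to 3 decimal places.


Step 1: Convert 44 degrees to radians = 0.767945
Step 2: cos(44 deg) = 0.71934
Step 3: n = 1 / 0.71934 = 1.390

1.390


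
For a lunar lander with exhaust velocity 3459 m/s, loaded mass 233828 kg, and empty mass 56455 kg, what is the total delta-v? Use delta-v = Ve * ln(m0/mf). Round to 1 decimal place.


Step 1: Mass ratio m0/mf = 233828 / 56455 = 4.141847
Step 2: ln(4.141847) = 1.421142
Step 3: delta-v = 3459 * 1.421142 = 4915.7 m/s

4915.7


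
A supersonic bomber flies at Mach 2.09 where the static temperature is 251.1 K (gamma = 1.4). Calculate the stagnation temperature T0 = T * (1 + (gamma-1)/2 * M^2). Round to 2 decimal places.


Step 1: (gamma-1)/2 = 0.2
Step 2: M^2 = 4.3681
Step 3: 1 + 0.2 * 4.3681 = 1.87362
Step 4: T0 = 251.1 * 1.87362 = 470.47 K

470.47


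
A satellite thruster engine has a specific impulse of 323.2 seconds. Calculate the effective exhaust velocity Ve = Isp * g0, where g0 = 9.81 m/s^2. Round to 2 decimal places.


Step 1: Ve = Isp * g0 = 323.2 * 9.81
Step 2: Ve = 3170.59 m/s

3170.59


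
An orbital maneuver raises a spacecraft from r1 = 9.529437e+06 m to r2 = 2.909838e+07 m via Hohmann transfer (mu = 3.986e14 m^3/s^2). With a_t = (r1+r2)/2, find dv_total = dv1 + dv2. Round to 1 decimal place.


Step 1: Transfer semi-major axis a_t = (9.529437e+06 + 2.909838e+07) / 2 = 1.931391e+07 m
Step 2: v1 (circular at r1) = sqrt(mu/r1) = 6467.48 m/s
Step 3: v_t1 = sqrt(mu*(2/r1 - 1/a_t)) = 7938.43 m/s
Step 4: dv1 = |7938.43 - 6467.48| = 1470.95 m/s
Step 5: v2 (circular at r2) = 3701.13 m/s, v_t2 = 2599.76 m/s
Step 6: dv2 = |3701.13 - 2599.76| = 1101.37 m/s
Step 7: Total delta-v = 1470.95 + 1101.37 = 2572.3 m/s

2572.3


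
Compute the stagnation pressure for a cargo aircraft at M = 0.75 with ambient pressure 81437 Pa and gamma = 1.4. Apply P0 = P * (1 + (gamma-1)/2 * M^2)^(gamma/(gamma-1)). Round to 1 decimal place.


Step 1: (gamma-1)/2 * M^2 = 0.2 * 0.5625 = 0.1125
Step 2: 1 + 0.1125 = 1.1125
Step 3: Exponent gamma/(gamma-1) = 3.5
Step 4: P0 = 81437 * 1.1125^3.5 = 118269.2 Pa

118269.2


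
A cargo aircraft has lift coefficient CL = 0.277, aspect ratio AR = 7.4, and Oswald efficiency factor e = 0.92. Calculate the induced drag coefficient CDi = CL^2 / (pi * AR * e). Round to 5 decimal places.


Step 1: CL^2 = 0.277^2 = 0.076729
Step 2: pi * AR * e = 3.14159 * 7.4 * 0.92 = 21.387963
Step 3: CDi = 0.076729 / 21.387963 = 0.00359

0.00359


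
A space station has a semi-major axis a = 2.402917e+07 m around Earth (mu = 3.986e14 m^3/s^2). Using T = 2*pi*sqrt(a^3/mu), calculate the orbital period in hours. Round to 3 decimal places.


Step 1: a^3 / mu = 1.387447e+22 / 3.986e14 = 3.480800e+07
Step 2: sqrt(3.480800e+07) = 5899.8301 s
Step 3: T = 2*pi * 5899.8301 = 37069.73 s
Step 4: T in hours = 37069.73 / 3600 = 10.297 hours

10.297


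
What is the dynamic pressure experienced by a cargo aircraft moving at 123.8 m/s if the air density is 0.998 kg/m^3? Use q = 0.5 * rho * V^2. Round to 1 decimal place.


Step 1: V^2 = 123.8^2 = 15326.44
Step 2: q = 0.5 * 0.998 * 15326.44
Step 3: q = 7647.9 Pa

7647.9


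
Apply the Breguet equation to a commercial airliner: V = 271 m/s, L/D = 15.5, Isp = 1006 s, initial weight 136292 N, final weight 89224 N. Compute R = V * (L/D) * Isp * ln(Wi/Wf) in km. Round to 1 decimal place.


Step 1: Coefficient = V * (L/D) * Isp = 271 * 15.5 * 1006 = 4225703.0 m
Step 2: Wi/Wf = 136292 / 89224 = 1.527526
Step 3: ln(1.527526) = 0.42365
Step 4: R = 4225703.0 * 0.42365 = 1790217.3 m = 1790.2 km

1790.2


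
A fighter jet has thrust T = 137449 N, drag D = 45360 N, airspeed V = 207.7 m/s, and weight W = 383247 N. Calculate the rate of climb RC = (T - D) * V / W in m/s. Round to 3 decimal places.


Step 1: Excess thrust = T - D = 137449 - 45360 = 92089 N
Step 2: Excess power = 92089 * 207.7 = 19126885.3 W
Step 3: RC = 19126885.3 / 383247 = 49.907 m/s

49.907


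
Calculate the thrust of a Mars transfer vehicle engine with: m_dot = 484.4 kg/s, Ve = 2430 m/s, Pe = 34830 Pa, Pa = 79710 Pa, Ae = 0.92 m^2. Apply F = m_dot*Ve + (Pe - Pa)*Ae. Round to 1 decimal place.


Step 1: Momentum thrust = m_dot * Ve = 484.4 * 2430 = 1177092.0 N
Step 2: Pressure thrust = (Pe - Pa) * Ae = (34830 - 79710) * 0.92 = -41289.60 N
Step 3: Total thrust F = 1177092.0 + -41289.60 = 1135802.4 N

1135802.4


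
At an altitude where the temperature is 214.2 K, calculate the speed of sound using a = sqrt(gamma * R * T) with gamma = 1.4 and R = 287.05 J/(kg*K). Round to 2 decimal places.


Step 1: gamma * R * T = 1.4 * 287.05 * 214.2 = 86080.554
Step 2: a = sqrt(86080.554) = 293.39 m/s

293.39


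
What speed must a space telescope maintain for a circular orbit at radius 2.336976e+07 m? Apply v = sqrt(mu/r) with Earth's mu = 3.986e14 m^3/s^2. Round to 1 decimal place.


Step 1: mu / r = 3.986e14 / 2.336976e+07 = 17056229.9313
Step 2: v = sqrt(17056229.9313) = 4129.9 m/s

4129.9


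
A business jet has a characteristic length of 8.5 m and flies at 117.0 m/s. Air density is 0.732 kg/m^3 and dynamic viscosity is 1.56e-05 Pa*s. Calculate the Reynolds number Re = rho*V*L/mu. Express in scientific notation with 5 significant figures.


Step 1: Numerator = rho * V * L = 0.732 * 117.0 * 8.5 = 727.974
Step 2: Re = 727.974 / 1.56e-05
Step 3: Re = 4.6665e+07

4.6665e+07


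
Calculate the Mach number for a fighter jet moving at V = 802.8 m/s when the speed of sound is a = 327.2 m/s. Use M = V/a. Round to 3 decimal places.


Step 1: M = V / a = 802.8 / 327.2
Step 2: M = 2.454

2.454


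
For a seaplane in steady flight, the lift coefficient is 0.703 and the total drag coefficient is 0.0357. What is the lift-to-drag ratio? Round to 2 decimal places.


Step 1: L/D = CL / CD = 0.703 / 0.0357
Step 2: L/D = 19.69

19.69


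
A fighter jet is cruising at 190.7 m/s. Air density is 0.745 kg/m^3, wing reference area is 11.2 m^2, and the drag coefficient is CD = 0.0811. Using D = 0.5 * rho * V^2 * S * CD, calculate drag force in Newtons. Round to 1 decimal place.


Step 1: Dynamic pressure q = 0.5 * 0.745 * 190.7^2 = 13546.5175 Pa
Step 2: Drag D = q * S * CD = 13546.5175 * 11.2 * 0.0811
Step 3: D = 12304.6 N

12304.6


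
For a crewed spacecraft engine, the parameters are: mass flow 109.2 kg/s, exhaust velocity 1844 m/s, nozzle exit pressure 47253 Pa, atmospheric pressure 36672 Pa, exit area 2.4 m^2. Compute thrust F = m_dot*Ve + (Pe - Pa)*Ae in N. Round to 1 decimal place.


Step 1: Momentum thrust = m_dot * Ve = 109.2 * 1844 = 201364.8 N
Step 2: Pressure thrust = (Pe - Pa) * Ae = (47253 - 36672) * 2.4 = 25394.4 N
Step 3: Total thrust F = 201364.8 + 25394.4 = 226759.2 N

226759.2


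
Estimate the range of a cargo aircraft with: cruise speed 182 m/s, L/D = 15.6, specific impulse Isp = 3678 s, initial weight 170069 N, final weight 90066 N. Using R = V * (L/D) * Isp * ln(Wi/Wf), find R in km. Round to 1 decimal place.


Step 1: Coefficient = V * (L/D) * Isp = 182 * 15.6 * 3678 = 10442577.6 m
Step 2: Wi/Wf = 170069 / 90066 = 1.888271
Step 3: ln(1.888271) = 0.635662
Step 4: R = 10442577.6 * 0.635662 = 6637944.6 m = 6637.9 km

6637.9


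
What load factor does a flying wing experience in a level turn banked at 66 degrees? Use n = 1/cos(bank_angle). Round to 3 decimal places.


Step 1: Convert 66 degrees to radians = 1.151917
Step 2: cos(66 deg) = 0.406737
Step 3: n = 1 / 0.406737 = 2.459

2.459


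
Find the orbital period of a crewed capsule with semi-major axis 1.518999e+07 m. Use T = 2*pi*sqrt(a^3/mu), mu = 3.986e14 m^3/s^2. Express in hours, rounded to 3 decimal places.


Step 1: a^3 / mu = 3.504874e+21 / 3.986e14 = 8.792961e+06
Step 2: sqrt(8.792961e+06) = 2965.2928 s
Step 3: T = 2*pi * 2965.2928 = 18631.48 s
Step 4: T in hours = 18631.48 / 3600 = 5.175 hours

5.175


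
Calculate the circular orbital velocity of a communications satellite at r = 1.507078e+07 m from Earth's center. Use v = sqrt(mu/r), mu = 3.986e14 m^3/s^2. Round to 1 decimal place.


Step 1: mu / r = 3.986e14 / 1.507078e+07 = 26448531.5292
Step 2: v = sqrt(26448531.5292) = 5142.8 m/s

5142.8


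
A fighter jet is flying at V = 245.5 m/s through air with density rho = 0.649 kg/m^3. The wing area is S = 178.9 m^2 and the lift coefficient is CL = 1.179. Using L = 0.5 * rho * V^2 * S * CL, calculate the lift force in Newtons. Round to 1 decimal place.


Step 1: Calculate dynamic pressure q = 0.5 * 0.649 * 245.5^2 = 0.5 * 0.649 * 60270.25 = 19557.6961 Pa
Step 2: Multiply by wing area and lift coefficient: L = 19557.6961 * 178.9 * 1.179
Step 3: L = 3498871.8368 * 1.179 = 4125169.9 N

4125169.9


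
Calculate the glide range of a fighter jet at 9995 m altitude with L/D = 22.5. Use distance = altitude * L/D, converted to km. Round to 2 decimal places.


Step 1: Glide distance = altitude * L/D = 9995 * 22.5 = 224887.5 m
Step 2: Convert to km: 224887.5 / 1000 = 224.89 km

224.89


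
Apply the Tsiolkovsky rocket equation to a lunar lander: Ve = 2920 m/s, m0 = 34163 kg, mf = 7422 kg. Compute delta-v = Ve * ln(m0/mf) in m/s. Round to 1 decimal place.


Step 1: Mass ratio m0/mf = 34163 / 7422 = 4.602937
Step 2: ln(4.602937) = 1.526695
Step 3: delta-v = 2920 * 1.526695 = 4457.9 m/s

4457.9


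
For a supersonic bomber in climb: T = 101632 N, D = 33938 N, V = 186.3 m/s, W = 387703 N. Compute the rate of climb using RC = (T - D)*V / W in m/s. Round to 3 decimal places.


Step 1: Excess thrust = T - D = 101632 - 33938 = 67694 N
Step 2: Excess power = 67694 * 186.3 = 12611392.2 W
Step 3: RC = 12611392.2 / 387703 = 32.528 m/s

32.528


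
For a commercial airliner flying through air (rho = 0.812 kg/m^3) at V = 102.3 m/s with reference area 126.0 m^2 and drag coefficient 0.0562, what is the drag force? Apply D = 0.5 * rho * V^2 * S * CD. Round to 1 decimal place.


Step 1: Dynamic pressure q = 0.5 * 0.812 * 102.3^2 = 4248.9077 Pa
Step 2: Drag D = q * S * CD = 4248.9077 * 126.0 * 0.0562
Step 3: D = 30087.4 N

30087.4


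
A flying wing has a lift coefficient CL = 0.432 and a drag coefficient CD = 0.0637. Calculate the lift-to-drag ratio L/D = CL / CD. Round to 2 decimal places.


Step 1: L/D = CL / CD = 0.432 / 0.0637
Step 2: L/D = 6.78

6.78


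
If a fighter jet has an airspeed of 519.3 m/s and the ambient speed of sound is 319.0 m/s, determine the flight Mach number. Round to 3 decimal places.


Step 1: M = V / a = 519.3 / 319.0
Step 2: M = 1.628

1.628


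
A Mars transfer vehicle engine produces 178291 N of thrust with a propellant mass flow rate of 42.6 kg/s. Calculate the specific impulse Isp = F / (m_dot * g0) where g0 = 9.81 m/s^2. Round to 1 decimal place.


Step 1: m_dot * g0 = 42.6 * 9.81 = 417.91
Step 2: Isp = 178291 / 417.91 = 426.6 s

426.6


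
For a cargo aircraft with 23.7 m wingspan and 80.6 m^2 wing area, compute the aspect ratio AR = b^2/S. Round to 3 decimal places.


Step 1: b^2 = 23.7^2 = 561.69
Step 2: AR = 561.69 / 80.6 = 6.969

6.969


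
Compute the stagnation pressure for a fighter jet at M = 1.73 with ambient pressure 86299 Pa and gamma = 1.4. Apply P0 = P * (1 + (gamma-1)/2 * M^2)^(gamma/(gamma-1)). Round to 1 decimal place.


Step 1: (gamma-1)/2 * M^2 = 0.2 * 2.9929 = 0.59858
Step 2: 1 + 0.59858 = 1.59858
Step 3: Exponent gamma/(gamma-1) = 3.5
Step 4: P0 = 86299 * 1.59858^3.5 = 445734.3 Pa

445734.3


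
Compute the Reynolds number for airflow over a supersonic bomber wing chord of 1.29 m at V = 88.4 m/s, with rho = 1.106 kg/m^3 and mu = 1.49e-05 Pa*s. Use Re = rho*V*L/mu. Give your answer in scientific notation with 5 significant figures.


Step 1: Numerator = rho * V * L = 1.106 * 88.4 * 1.29 = 126.123816
Step 2: Re = 126.123816 / 1.49e-05
Step 3: Re = 8.4647e+06

8.4647e+06


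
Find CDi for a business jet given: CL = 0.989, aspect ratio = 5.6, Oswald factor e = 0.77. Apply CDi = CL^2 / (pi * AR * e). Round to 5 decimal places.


Step 1: CL^2 = 0.989^2 = 0.978121
Step 2: pi * AR * e = 3.14159 * 5.6 * 0.77 = 13.546548
Step 3: CDi = 0.978121 / 13.546548 = 0.07220

0.07220


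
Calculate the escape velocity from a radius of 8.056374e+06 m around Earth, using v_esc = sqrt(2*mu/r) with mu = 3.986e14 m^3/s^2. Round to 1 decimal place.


Step 1: 2*mu/r = 2 * 3.986e14 / 8.056374e+06 = 98952705.0259
Step 2: v_esc = sqrt(98952705.0259) = 9947.5 m/s

9947.5


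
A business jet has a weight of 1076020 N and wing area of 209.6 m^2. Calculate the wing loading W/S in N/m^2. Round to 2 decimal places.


Step 1: Wing loading = W / S = 1076020 / 209.6
Step 2: Wing loading = 5133.68 N/m^2

5133.68


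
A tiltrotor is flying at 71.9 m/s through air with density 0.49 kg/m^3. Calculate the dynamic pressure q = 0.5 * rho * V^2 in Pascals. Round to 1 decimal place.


Step 1: V^2 = 71.9^2 = 5169.61
Step 2: q = 0.5 * 0.49 * 5169.61
Step 3: q = 1266.6 Pa

1266.6
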